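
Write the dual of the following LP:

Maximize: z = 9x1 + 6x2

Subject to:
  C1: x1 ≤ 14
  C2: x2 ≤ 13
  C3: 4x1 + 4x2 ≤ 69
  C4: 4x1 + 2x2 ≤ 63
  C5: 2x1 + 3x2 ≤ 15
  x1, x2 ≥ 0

Primal max cᵀx s.t. Ax ≤ b, x ≥ 0  →  Dual min bᵀy s.t. Aᵀy ≥ c, y ≥ 0.

Minimize: z = 14y1 + 13y2 + 69y3 + 63y4 + 15y5

Subject to:
  y1 + 4y3 + 4y4 + 2y5 ≥ 9
  y2 + 4y3 + 2y4 + 3y5 ≥ 6
  y1, y2, y3, y4, y5 ≥ 0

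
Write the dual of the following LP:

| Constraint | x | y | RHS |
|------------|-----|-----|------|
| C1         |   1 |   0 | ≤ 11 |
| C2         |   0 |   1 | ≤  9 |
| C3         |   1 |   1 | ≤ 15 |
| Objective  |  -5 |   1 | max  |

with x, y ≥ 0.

Primal max cᵀx s.t. Ax ≤ b, x ≥ 0  →  Dual min bᵀy s.t. Aᵀy ≥ c, y ≥ 0.

Minimize: z = 11y1 + 9y2 + 15y3

Subject to:
  y1 + y3 ≥ -5
  y2 + y3 ≥ 1
  y1, y2, y3 ≥ 0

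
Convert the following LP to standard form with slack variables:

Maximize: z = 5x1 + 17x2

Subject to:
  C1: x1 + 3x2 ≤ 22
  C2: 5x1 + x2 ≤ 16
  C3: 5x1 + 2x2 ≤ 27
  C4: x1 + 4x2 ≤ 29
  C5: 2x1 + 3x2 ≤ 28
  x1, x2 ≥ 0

max z = 5x1 + 17x2

s.t.
  x1 + 3x2 + s1 = 22
  5x1 + x2 + s2 = 16
  5x1 + 2x2 + s3 = 27
  x1 + 4x2 + s4 = 29
  2x1 + 3x2 + s5 = 28
  x1, x2, s1, s2, s3, s4, s5 ≥ 0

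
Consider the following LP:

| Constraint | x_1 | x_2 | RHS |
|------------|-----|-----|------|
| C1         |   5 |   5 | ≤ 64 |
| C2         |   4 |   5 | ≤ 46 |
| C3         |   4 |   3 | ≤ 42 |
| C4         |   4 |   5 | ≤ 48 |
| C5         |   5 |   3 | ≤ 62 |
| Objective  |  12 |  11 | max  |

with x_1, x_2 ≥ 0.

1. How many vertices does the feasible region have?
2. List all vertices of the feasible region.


1. 4
2. (0, 0), (10.5, 0), (9, 2), (0, 9.2)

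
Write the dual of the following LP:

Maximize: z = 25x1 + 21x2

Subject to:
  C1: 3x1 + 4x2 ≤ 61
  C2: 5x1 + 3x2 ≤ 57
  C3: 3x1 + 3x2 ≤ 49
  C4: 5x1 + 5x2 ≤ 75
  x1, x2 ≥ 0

Primal max cᵀx s.t. Ax ≤ b, x ≥ 0  →  Dual min bᵀy s.t. Aᵀy ≥ c, y ≥ 0.

Minimize: z = 61y1 + 57y2 + 49y3 + 75y4

Subject to:
  3y1 + 5y2 + 3y3 + 5y4 ≥ 25
  4y1 + 3y2 + 3y3 + 5y4 ≥ 21
  y1, y2, y3, y4 ≥ 0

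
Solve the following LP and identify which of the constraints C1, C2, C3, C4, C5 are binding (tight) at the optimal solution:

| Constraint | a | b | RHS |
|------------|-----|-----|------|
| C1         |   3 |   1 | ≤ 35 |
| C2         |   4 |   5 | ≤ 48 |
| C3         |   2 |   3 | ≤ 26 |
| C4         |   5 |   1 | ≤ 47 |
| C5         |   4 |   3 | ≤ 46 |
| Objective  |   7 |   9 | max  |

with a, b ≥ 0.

At a = 7, b = 4, compute slack b - a·x for each constraint:
  C1: 35 − 25 = 10  (slack)
  C2: 48 − 48 = 0  (binding)
  C3: 26 − 26 = 0  (binding)
  C4: 47 − 39 = 8  (slack)
  C5: 46 − 40 = 6  (slack)

Optimal: a = 7, b = 4
Binding: C2, C3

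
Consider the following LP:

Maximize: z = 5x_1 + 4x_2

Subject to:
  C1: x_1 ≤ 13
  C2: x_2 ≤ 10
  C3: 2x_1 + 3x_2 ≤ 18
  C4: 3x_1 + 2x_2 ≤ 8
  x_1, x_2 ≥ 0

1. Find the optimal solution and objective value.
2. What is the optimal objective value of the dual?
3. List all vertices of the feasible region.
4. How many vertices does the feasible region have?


1. x_1 = 0, x_2 = 4, z = 16
2. 16
3. (0, 0), (2.667, 0), (0, 4)
4. 3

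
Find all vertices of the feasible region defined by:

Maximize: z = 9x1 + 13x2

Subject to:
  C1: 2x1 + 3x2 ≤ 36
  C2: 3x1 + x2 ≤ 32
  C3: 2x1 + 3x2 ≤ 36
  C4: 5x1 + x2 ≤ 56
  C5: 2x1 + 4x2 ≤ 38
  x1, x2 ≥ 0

(0, 0), (10.67, 0), (9, 5), (0, 9.5)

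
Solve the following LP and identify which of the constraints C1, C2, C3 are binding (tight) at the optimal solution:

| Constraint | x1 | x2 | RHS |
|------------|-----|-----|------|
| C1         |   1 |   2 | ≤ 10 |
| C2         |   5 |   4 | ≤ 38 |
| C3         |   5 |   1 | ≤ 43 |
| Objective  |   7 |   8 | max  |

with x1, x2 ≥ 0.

At x1 = 6, x2 = 2, compute slack b - a·x for each constraint:
  C1: 10 − 10 = 0  (binding)
  C2: 38 − 38 = 0  (binding)
  C3: 43 − 32 = 11  (slack)

Optimal: x1 = 6, x2 = 2
Binding: C1, C2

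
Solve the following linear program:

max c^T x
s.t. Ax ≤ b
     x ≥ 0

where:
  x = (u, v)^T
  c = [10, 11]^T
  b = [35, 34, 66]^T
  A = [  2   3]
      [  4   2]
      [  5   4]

Evaluate the objective at each vertex of the feasible region:
  z(0, 0) = 0
  z(8.5, 0) = 85
  z(4, 9) = 139  ←
  z(0, 11.67) = 128.3
The maximum is at u = 4, v = 9.

u = 4, v = 9, z = 139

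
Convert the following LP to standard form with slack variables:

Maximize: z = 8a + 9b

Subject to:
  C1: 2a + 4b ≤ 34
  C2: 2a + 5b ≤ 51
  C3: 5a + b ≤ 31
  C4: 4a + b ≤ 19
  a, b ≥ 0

max z = 8a + 9b

s.t.
  2a + 4b + s1 = 34
  2a + 5b + s2 = 51
  5a + b + s3 = 31
  4a + b + s4 = 19
  a, b, s1, s2, s3, s4 ≥ 0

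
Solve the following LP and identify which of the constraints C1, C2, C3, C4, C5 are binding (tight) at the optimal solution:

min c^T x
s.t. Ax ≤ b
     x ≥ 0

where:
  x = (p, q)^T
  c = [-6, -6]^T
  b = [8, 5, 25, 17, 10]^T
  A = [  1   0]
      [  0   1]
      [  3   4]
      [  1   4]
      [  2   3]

At p = 5, q = 0, compute slack b - a·x for each constraint:
  C1: 8 − 5 = 3  (slack)
  C2: 5 − 0 = 5  (slack)
  C3: 25 − 15 = 10  (slack)
  C4: 17 − 5 = 12  (slack)
  C5: 10 − 10 = 0  (binding)

Optimal: p = 5, q = 0
Binding: C5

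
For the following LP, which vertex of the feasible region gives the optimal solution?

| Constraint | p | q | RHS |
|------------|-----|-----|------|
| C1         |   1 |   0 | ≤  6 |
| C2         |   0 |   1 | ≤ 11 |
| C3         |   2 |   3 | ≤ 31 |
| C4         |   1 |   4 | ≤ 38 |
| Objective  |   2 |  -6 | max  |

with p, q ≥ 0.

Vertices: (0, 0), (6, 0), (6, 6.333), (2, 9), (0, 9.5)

Evaluate the objective at each vertex of the feasible region:
  z(0, 0) = 0
  z(6, 0) = 12  ←
  z(6, 6.333) = -26
  z(2, 9) = -50
  z(0, 9.5) = -57
The maximum is at p = 6, q = 0.

(6, 0)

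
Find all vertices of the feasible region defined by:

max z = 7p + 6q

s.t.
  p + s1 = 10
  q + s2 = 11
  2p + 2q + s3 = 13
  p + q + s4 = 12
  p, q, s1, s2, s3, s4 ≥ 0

(0, 0), (6.5, 0), (0, 6.5)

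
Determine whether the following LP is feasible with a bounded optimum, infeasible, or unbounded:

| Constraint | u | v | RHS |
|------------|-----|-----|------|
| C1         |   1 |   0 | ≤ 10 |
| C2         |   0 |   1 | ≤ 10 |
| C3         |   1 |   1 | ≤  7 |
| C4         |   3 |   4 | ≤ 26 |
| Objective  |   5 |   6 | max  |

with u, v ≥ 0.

Feasible with a bounded optimal solution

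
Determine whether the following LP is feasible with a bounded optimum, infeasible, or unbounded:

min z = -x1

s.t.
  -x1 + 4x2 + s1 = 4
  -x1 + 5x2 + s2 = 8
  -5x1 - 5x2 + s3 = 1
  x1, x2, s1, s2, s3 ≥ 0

Unbounded (objective can decrease without bound)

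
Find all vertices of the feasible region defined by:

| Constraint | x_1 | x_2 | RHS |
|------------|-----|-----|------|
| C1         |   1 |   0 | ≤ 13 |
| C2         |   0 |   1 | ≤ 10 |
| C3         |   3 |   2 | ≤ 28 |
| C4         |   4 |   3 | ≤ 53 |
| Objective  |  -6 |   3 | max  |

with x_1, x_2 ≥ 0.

(0, 0), (9.333, 0), (2.667, 10), (0, 10)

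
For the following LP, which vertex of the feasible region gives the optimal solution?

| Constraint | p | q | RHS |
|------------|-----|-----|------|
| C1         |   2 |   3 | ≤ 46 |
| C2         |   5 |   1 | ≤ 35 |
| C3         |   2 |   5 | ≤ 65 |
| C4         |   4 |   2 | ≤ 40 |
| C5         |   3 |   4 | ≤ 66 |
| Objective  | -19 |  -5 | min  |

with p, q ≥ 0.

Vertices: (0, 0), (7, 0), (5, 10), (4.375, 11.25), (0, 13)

Evaluate the objective at each vertex of the feasible region:
  z(0, 0) = 0
  z(7, 0) = -133
  z(5, 10) = -145  ←
  z(4.375, 11.25) = -139.4
  z(0, 13) = -65
The minimum is at p = 5, q = 10.

(5, 10)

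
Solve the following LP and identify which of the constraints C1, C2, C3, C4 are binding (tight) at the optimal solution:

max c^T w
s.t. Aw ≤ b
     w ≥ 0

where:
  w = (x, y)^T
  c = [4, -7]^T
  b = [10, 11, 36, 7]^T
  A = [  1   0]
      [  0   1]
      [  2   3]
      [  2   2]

At x = 3.5, y = 0, compute slack b - a·x for each constraint:
  C1: 10 − 3.5 = 6.5  (slack)
  C2: 11 − 0 = 11  (slack)
  C3: 36 − 7 = 29  (slack)
  C4: 7 − 7 = 0  (binding)

Optimal: x = 3.5, y = 0
Binding: C4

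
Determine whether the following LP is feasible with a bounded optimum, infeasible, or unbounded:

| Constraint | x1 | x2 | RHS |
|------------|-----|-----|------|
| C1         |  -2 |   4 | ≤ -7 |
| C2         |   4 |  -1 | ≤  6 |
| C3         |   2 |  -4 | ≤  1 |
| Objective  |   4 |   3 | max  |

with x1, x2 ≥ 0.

Infeasible (no feasible solution exists)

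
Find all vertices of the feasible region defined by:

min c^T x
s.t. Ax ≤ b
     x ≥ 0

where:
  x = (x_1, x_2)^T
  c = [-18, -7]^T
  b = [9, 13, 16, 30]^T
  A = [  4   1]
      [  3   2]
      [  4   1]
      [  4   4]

(0, 0), (2.25, 0), (1, 5), (0, 6.5)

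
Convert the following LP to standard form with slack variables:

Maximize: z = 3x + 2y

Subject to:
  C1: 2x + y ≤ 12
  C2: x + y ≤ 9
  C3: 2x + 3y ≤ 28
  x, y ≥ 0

max z = 3x + 2y

s.t.
  2x + y + s1 = 12
  x + y + s2 = 9
  2x + 3y + s3 = 28
  x, y, s1, s2, s3 ≥ 0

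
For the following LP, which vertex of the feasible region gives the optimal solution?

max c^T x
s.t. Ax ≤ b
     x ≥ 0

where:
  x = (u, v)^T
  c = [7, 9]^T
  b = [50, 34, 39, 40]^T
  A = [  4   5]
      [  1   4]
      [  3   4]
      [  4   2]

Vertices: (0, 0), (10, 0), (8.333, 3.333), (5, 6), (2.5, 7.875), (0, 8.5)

Evaluate the objective at each vertex of the feasible region:
  z(0, 0) = 0
  z(10, 0) = 70
  z(8.333, 3.333) = 88.33
  z(5, 6) = 89  ←
  z(2.5, 7.875) = 88.38
  z(0, 8.5) = 76.5
The maximum is at u = 5, v = 6.

(5, 6)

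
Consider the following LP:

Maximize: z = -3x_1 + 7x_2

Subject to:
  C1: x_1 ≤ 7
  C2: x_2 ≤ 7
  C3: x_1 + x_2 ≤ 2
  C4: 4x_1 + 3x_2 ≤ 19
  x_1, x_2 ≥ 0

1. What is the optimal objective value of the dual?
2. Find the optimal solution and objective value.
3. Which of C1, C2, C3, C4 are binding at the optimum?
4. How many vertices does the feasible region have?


1. 14
2. x_1 = 0, x_2 = 2, z = 14
3. C3
4. 3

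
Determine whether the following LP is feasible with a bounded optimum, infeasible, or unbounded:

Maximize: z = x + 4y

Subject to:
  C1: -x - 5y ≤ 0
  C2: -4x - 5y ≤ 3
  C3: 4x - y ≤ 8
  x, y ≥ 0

Unbounded (objective can increase without bound)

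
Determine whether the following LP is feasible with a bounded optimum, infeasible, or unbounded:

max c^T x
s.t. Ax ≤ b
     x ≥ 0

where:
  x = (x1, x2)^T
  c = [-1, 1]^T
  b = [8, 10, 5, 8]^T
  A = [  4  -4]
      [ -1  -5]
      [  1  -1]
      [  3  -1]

Unbounded (objective can increase without bound)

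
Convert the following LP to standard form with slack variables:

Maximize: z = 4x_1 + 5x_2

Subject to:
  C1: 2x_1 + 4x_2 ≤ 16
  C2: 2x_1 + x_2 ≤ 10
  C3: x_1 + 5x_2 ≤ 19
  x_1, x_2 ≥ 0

max z = 4x_1 + 5x_2

s.t.
  2x_1 + 4x_2 + s1 = 16
  2x_1 + x_2 + s2 = 10
  x_1 + 5x_2 + s3 = 19
  x_1, x_2, s1, s2, s3 ≥ 0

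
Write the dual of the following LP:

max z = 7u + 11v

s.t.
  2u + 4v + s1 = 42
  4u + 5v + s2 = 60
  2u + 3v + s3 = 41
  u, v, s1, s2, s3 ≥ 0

Primal max cᵀx s.t. Ax ≤ b, x ≥ 0  →  Dual min bᵀy s.t. Aᵀy ≥ c, y ≥ 0.

Minimize: z = 42y1 + 60y2 + 41y3

Subject to:
  2y1 + 4y2 + 2y3 ≥ 7
  4y1 + 5y2 + 3y3 ≥ 11
  y1, y2, y3 ≥ 0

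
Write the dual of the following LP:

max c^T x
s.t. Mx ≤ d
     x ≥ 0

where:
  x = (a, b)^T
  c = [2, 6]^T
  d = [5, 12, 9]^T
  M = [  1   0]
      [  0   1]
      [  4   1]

Primal max cᵀx s.t. Ax ≤ b, x ≥ 0  →  Dual min bᵀy s.t. Aᵀy ≥ c, y ≥ 0.

Minimize: z = 5y1 + 12y2 + 9y3

Subject to:
  y1 + 4y3 ≥ 2
  y2 + y3 ≥ 6
  y1, y2, y3 ≥ 0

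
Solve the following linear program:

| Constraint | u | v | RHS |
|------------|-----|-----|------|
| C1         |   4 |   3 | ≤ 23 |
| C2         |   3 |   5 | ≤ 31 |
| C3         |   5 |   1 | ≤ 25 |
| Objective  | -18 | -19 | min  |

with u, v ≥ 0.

Evaluate the objective at each vertex of the feasible region:
  z(0, 0) = 0
  z(5, 0) = -90
  z(4.727, 1.364) = -111
  z(2, 5) = -131  ←
  z(0, 6.2) = -117.8
The minimum is at u = 2, v = 5.

u = 2, v = 5, z = -131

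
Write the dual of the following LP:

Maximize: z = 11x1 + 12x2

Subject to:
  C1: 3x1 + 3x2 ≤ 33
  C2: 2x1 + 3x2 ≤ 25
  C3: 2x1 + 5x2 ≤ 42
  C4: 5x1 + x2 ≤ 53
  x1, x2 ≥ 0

Primal max cᵀx s.t. Ax ≤ b, x ≥ 0  →  Dual min bᵀy s.t. Aᵀy ≥ c, y ≥ 0.

Minimize: z = 33y1 + 25y2 + 42y3 + 53y4

Subject to:
  3y1 + 2y2 + 2y3 + 5y4 ≥ 11
  3y1 + 3y2 + 5y3 + y4 ≥ 12
  y1, y2, y3, y4 ≥ 0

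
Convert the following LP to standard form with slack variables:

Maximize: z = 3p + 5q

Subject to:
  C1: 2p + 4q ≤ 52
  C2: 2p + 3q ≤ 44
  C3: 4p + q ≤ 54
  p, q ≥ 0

max z = 3p + 5q

s.t.
  2p + 4q + s1 = 52
  2p + 3q + s2 = 44
  4p + q + s3 = 54
  p, q, s1, s2, s3 ≥ 0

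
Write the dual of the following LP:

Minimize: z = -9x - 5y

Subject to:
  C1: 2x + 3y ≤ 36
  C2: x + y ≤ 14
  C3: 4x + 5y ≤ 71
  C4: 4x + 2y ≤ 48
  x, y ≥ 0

Primal min cᵀx s.t. Ax ≤ b, x ≥ 0  →  Dual max −bᵀy s.t. Aᵀy ≥ −c, y ≥ 0.

Maximize: z = -36y1 - 14y2 - 71y3 - 48y4

Subject to:
  2y1 + y2 + 4y3 + 4y4 ≥ 9
  3y1 + y2 + 5y3 + 2y4 ≥ 5
  y1, y2, y3, y4 ≥ 0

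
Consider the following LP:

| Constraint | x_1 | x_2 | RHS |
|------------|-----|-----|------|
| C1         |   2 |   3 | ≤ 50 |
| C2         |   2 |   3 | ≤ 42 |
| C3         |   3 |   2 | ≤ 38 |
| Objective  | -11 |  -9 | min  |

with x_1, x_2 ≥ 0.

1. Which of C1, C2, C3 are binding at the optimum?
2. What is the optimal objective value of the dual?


1. C2, C3
2. -156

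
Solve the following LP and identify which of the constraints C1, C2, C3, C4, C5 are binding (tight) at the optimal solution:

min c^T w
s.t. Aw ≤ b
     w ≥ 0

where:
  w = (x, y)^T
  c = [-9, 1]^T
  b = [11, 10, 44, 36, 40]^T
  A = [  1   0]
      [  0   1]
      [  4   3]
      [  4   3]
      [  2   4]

At x = 9, y = 0, compute slack b - a·x for each constraint:
  C1: 11 − 9 = 2  (slack)
  C2: 10 − 0 = 10  (slack)
  C3: 44 − 36 = 8  (slack)
  C4: 36 − 36 = 0  (binding)
  C5: 40 − 18 = 22  (slack)

Optimal: x = 9, y = 0
Binding: C4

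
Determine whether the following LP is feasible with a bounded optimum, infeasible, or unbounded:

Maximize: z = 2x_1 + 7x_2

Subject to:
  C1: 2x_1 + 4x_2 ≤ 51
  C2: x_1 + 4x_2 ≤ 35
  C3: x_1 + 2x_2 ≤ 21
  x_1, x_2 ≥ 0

Feasible with a bounded optimal solution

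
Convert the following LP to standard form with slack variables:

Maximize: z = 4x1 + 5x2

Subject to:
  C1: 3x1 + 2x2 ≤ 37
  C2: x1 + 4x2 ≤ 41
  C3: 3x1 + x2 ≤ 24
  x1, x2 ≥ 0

max z = 4x1 + 5x2

s.t.
  3x1 + 2x2 + s1 = 37
  x1 + 4x2 + s2 = 41
  3x1 + x2 + s3 = 24
  x1, x2, s1, s2, s3 ≥ 0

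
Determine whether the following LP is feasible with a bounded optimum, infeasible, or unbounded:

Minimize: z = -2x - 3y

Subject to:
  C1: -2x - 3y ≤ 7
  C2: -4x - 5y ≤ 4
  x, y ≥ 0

Unbounded (objective can decrease without bound)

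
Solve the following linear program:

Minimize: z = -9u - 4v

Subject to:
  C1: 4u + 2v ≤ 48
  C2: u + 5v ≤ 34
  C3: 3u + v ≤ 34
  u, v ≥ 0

Evaluate the objective at each vertex of the feasible region:
  z(0, 0) = 0
  z(11.33, 0) = -102
  z(10, 4) = -106  ←
  z(9.556, 4.889) = -105.6
  z(0, 6.8) = -27.2
The minimum is at u = 10, v = 4.

u = 10, v = 4, z = -106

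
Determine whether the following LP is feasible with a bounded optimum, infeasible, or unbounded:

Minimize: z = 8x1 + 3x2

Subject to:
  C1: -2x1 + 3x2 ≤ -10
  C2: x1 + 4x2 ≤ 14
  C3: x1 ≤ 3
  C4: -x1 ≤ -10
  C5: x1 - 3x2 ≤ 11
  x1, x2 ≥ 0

Infeasible (no feasible solution exists)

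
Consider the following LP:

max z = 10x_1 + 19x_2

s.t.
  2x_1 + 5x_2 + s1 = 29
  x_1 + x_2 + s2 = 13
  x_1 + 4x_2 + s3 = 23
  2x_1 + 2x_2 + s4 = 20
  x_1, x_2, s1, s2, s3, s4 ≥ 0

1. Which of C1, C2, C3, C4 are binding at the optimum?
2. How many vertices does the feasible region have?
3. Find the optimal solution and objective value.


1. C1, C4
2. 5
3. x_1 = 7, x_2 = 3, z = 127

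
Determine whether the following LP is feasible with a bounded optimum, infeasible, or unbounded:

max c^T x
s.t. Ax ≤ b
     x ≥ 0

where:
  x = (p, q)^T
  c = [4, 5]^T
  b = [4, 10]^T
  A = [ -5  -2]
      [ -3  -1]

Unbounded (objective can increase without bound)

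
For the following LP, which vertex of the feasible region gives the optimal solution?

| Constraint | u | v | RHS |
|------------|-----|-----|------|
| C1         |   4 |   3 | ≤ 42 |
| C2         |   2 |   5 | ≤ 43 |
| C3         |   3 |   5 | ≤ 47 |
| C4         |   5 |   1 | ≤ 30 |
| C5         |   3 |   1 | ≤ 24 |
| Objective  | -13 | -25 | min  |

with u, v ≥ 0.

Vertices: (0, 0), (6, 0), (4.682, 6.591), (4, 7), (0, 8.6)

Evaluate the objective at each vertex of the feasible region:
  z(0, 0) = 0
  z(6, 0) = -78
  z(4.682, 6.591) = -225.6
  z(4, 7) = -227  ←
  z(0, 8.6) = -215
The minimum is at u = 4, v = 7.

(4, 7)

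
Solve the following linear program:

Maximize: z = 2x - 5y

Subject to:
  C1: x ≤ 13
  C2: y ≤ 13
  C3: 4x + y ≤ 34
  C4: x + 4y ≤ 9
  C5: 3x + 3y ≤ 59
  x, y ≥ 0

Evaluate the objective at each vertex of the feasible region:
  z(0, 0) = 0
  z(8.5, 0) = 17  ←
  z(8.467, 0.1333) = 16.27
  z(0, 2.25) = -11.25
The maximum is at x = 8.5, y = 0.

x = 8.5, y = 0, z = 17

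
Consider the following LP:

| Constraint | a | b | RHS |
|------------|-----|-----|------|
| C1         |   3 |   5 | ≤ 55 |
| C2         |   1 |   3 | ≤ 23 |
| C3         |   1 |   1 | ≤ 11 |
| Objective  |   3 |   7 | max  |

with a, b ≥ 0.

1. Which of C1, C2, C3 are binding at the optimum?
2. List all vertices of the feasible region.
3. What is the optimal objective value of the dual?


1. C2, C3
2. (0, 0), (11, 0), (5, 6), (0, 7.667)
3. 57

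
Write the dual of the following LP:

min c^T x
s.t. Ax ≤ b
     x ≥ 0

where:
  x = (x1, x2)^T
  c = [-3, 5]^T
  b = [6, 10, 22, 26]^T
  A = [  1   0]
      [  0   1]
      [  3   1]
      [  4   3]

Primal min cᵀx s.t. Ax ≤ b, x ≥ 0  →  Dual max −bᵀy s.t. Aᵀy ≥ −c, y ≥ 0.

Maximize: z = -6y1 - 10y2 - 22y3 - 26y4

Subject to:
  y1 + 3y3 + 4y4 ≥ 3
  y2 + y3 + 3y4 ≥ -5
  y1, y2, y3, y4 ≥ 0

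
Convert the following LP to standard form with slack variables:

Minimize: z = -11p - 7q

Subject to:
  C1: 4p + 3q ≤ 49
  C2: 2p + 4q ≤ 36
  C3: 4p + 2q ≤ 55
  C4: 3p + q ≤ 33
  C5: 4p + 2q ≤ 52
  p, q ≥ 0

min z = -11p - 7q

s.t.
  4p + 3q + s1 = 49
  2p + 4q + s2 = 36
  4p + 2q + s3 = 55
  3p + q + s4 = 33
  4p + 2q + s5 = 52
  p, q, s1, s2, s3, s4, s5 ≥ 0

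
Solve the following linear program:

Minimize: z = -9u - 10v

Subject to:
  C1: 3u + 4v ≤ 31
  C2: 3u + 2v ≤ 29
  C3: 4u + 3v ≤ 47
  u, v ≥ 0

Evaluate the objective at each vertex of the feasible region:
  z(0, 0) = 0
  z(9.667, 0) = -87
  z(9, 1) = -91  ←
  z(0, 7.75) = -77.5
The minimum is at u = 9, v = 1.

u = 9, v = 1, z = -91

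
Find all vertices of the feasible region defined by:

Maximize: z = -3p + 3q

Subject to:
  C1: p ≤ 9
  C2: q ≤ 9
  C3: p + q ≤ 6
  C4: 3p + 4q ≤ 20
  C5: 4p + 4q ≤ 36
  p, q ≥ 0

(0, 0), (6, 0), (4, 2), (0, 5)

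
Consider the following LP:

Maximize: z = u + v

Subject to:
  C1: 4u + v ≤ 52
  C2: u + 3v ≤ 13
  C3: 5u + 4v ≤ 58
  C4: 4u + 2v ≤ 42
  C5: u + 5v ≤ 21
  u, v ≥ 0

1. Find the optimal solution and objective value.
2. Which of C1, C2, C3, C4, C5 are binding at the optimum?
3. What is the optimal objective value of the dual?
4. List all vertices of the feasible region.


1. u = 10, v = 1, z = 11
2. C2, C4
3. 11
4. (0, 0), (10.5, 0), (10, 1), (1, 4), (0, 4.2)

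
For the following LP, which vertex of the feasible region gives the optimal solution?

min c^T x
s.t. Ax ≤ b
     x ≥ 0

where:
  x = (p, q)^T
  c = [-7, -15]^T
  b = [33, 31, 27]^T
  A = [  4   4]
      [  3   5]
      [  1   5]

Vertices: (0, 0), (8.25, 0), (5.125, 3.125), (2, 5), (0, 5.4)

Evaluate the objective at each vertex of the feasible region:
  z(0, 0) = 0
  z(8.25, 0) = -57.75
  z(5.125, 3.125) = -82.75
  z(2, 5) = -89  ←
  z(0, 5.4) = -81
The minimum is at p = 2, q = 5.

(2, 5)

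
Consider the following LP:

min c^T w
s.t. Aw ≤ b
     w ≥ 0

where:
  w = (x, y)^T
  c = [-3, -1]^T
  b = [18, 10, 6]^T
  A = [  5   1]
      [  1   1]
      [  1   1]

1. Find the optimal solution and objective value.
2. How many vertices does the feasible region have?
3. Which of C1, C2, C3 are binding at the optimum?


1. x = 3, y = 3, z = -12
2. 4
3. C1, C3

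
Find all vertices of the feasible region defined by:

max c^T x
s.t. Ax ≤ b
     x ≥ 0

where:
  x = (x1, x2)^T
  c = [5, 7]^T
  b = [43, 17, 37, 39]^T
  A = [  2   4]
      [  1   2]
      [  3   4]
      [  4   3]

(0, 0), (9.75, 0), (6.429, 4.429), (3, 7), (0, 8.5)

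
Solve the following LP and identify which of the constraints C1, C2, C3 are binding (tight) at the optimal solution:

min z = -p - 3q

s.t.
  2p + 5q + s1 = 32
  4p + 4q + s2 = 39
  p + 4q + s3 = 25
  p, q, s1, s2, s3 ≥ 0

At p = 1, q = 6, compute slack b - a·x for each constraint:
  C1: 32 − 32 = 0  (binding)
  C2: 39 − 28 = 11  (slack)
  C3: 25 − 25 = 0  (binding)

Optimal: p = 1, q = 6
Binding: C1, C3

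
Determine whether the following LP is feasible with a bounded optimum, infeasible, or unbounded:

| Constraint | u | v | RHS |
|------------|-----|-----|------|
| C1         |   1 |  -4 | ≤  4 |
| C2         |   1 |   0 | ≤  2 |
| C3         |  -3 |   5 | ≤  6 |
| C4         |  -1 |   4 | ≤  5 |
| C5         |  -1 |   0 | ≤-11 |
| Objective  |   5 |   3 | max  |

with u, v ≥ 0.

Infeasible (no feasible solution exists)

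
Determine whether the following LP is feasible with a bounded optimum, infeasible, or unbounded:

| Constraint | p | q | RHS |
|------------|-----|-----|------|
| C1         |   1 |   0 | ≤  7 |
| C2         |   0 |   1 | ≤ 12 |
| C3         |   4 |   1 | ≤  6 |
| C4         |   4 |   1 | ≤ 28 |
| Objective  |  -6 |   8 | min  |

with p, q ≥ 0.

Feasible with a bounded optimal solution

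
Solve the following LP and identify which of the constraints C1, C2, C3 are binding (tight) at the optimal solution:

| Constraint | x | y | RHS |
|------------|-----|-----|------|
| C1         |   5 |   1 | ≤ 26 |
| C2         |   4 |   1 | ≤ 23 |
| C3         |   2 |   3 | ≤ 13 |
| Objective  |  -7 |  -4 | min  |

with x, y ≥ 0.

At x = 5, y = 1, compute slack b - a·x for each constraint:
  C1: 26 − 26 = 0  (binding)
  C2: 23 − 21 = 2  (slack)
  C3: 13 − 13 = 0  (binding)

Optimal: x = 5, y = 1
Binding: C1, C3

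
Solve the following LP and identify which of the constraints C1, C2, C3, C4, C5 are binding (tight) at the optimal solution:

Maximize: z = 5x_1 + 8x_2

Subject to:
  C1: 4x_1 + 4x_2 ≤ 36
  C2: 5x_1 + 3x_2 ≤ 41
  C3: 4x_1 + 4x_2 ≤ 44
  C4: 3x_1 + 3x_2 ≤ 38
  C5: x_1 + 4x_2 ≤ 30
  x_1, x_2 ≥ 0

At x_1 = 2, x_2 = 7, compute slack b - a·x for each constraint:
  C1: 36 − 36 = 0  (binding)
  C2: 41 − 31 = 10  (slack)
  C3: 44 − 36 = 8  (slack)
  C4: 38 − 27 = 11  (slack)
  C5: 30 − 30 = 0  (binding)

Optimal: x_1 = 2, x_2 = 7
Binding: C1, C5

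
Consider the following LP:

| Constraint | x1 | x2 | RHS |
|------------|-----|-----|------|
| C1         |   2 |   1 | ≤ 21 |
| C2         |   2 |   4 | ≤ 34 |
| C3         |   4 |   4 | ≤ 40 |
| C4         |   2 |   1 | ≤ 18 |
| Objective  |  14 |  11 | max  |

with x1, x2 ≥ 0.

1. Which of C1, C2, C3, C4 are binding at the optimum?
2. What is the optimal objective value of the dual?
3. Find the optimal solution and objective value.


1. C3, C4
2. 134
3. x1 = 8, x2 = 2, z = 134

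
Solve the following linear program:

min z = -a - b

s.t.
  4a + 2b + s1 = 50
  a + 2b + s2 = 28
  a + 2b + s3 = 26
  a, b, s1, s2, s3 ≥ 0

Evaluate the objective at each vertex of the feasible region:
  z(0, 0) = 0
  z(12.5, 0) = -12.5
  z(8, 9) = -17  ←
  z(0, 13) = -13
The minimum is at a = 8, b = 9.

a = 8, b = 9, z = -17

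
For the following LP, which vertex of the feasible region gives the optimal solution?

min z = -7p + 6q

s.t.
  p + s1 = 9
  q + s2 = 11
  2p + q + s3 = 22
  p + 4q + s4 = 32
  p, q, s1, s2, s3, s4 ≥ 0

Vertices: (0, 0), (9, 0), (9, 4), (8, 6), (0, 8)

Evaluate the objective at each vertex of the feasible region:
  z(0, 0) = 0
  z(9, 0) = -63  ←
  z(9, 4) = -39
  z(8, 6) = -20
  z(0, 8) = 48
The minimum is at p = 9, q = 0.

(9, 0)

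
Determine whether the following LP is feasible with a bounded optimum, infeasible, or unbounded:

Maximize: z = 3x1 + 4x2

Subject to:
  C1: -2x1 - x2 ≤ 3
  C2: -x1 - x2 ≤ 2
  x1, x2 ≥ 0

Unbounded (objective can increase without bound)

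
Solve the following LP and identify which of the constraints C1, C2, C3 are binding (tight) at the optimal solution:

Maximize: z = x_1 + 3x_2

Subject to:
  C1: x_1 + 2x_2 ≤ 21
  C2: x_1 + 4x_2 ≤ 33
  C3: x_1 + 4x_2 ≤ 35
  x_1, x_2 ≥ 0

At x_1 = 9, x_2 = 6, compute slack b - a·x for each constraint:
  C1: 21 − 21 = 0  (binding)
  C2: 33 − 33 = 0  (binding)
  C3: 35 − 33 = 2  (slack)

Optimal: x_1 = 9, x_2 = 6
Binding: C1, C2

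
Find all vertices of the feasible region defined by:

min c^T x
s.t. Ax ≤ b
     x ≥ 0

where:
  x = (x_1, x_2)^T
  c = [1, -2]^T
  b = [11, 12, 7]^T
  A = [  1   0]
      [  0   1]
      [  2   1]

(0, 0), (3.5, 0), (0, 7)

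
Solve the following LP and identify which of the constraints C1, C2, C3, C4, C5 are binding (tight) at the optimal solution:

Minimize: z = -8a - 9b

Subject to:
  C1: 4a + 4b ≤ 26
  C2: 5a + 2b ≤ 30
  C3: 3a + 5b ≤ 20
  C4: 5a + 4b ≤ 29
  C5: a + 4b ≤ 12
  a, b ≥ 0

At a = 5, b = 1, compute slack b - a·x for each constraint:
  C1: 26 − 24 = 2  (slack)
  C2: 30 − 27 = 3  (slack)
  C3: 20 − 20 = 0  (binding)
  C4: 29 − 29 = 0  (binding)
  C5: 12 − 9 = 3  (slack)

Optimal: a = 5, b = 1
Binding: C3, C4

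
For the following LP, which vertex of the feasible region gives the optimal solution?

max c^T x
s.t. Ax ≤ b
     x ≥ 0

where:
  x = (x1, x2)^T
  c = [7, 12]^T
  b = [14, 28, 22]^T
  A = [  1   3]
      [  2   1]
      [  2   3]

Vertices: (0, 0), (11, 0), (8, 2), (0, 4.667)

Evaluate the objective at each vertex of the feasible region:
  z(0, 0) = 0
  z(11, 0) = 77
  z(8, 2) = 80  ←
  z(0, 4.667) = 56
The maximum is at x1 = 8, x2 = 2.

(8, 2)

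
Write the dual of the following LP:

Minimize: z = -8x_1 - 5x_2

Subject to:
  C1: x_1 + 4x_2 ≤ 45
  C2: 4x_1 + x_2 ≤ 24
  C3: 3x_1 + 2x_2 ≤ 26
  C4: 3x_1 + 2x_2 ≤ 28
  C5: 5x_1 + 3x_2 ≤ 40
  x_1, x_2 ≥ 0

Primal min cᵀx s.t. Ax ≤ b, x ≥ 0  →  Dual max −bᵀy s.t. Aᵀy ≥ −c, y ≥ 0.

Maximize: z = -45y1 - 24y2 - 26y3 - 28y4 - 40y5

Subject to:
  y1 + 4y2 + 3y3 + 3y4 + 5y5 ≥ 8
  4y1 + y2 + 2y3 + 2y4 + 3y5 ≥ 5
  y1, y2, y3, y4, y5 ≥ 0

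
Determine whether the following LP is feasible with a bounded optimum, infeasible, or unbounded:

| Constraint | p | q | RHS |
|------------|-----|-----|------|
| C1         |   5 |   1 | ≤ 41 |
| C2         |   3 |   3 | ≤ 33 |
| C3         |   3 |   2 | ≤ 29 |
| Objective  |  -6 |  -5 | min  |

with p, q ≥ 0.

Feasible with a bounded optimal solution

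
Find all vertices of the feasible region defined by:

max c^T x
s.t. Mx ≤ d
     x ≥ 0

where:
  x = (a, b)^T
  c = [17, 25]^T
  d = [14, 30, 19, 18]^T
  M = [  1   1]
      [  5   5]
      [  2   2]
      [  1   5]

(0, 0), (6, 0), (3, 3), (0, 3.6)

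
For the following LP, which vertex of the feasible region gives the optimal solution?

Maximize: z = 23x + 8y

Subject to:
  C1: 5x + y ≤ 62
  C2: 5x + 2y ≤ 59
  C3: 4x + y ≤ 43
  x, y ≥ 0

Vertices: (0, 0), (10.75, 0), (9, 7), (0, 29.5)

Evaluate the objective at each vertex of the feasible region:
  z(0, 0) = 0
  z(10.75, 0) = 247.2
  z(9, 7) = 263  ←
  z(0, 29.5) = 236
The maximum is at x = 9, y = 7.

(9, 7)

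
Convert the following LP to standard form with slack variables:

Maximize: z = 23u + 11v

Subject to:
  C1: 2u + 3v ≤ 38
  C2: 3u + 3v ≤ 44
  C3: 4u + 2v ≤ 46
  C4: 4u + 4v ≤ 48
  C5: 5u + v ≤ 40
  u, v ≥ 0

max z = 23u + 11v

s.t.
  2u + 3v + s1 = 38
  3u + 3v + s2 = 44
  4u + 2v + s3 = 46
  4u + 4v + s4 = 48
  5u + v + s5 = 40
  u, v, s1, s2, s3, s4, s5 ≥ 0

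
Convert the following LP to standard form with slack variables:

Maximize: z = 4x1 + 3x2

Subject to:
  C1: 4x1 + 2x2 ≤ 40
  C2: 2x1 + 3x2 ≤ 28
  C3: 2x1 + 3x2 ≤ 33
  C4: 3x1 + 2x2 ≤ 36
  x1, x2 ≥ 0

max z = 4x1 + 3x2

s.t.
  4x1 + 2x2 + s1 = 40
  2x1 + 3x2 + s2 = 28
  2x1 + 3x2 + s3 = 33
  3x1 + 2x2 + s4 = 36
  x1, x2, s1, s2, s3, s4 ≥ 0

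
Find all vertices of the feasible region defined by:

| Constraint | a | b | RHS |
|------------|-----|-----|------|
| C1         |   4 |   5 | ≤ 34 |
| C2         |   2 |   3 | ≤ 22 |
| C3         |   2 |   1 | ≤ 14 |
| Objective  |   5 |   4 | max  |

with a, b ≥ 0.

(0, 0), (7, 0), (6, 2), (0, 6.8)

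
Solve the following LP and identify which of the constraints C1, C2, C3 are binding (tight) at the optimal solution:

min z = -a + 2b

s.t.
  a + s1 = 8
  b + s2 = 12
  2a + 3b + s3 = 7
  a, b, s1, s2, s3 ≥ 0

At a = 3.5, b = 0, compute slack b - a·x for each constraint:
  C1: 8 − 3.5 = 4.5  (slack)
  C2: 12 − 0 = 12  (slack)
  C3: 7 − 7 = 0  (binding)

Optimal: a = 3.5, b = 0
Binding: C3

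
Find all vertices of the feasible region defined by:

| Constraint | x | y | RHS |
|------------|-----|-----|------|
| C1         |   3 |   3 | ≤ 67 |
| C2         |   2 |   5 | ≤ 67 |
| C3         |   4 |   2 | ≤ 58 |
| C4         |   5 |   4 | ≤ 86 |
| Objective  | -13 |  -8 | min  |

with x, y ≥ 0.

(0, 0), (14.5, 0), (10, 9), (9.529, 9.588), (0, 13.4)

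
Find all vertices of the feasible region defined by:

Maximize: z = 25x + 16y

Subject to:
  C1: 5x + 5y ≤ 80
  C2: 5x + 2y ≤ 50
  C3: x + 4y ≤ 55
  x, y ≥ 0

(0, 0), (10, 0), (6, 10), (3, 13), (0, 13.75)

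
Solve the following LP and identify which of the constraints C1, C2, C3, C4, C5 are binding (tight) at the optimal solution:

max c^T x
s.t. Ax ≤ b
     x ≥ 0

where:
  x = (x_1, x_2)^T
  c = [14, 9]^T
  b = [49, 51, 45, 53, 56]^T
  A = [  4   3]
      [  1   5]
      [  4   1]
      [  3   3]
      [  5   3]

At x_1 = 7, x_2 = 7, compute slack b - a·x for each constraint:
  C1: 49 − 49 = 0  (binding)
  C2: 51 − 42 = 9  (slack)
  C3: 45 − 35 = 10  (slack)
  C4: 53 − 42 = 11  (slack)
  C5: 56 − 56 = 0  (binding)

Optimal: x_1 = 7, x_2 = 7
Binding: C1, C5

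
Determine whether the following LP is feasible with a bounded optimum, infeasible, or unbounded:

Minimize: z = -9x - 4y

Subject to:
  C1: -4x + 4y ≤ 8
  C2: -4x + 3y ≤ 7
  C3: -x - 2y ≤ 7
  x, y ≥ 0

Unbounded (objective can decrease without bound)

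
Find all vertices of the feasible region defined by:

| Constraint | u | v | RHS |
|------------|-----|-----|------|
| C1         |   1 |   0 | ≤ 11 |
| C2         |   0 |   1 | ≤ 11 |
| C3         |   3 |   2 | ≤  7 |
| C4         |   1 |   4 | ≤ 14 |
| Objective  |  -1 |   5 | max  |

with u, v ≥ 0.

(0, 0), (2.333, 0), (0, 3.5)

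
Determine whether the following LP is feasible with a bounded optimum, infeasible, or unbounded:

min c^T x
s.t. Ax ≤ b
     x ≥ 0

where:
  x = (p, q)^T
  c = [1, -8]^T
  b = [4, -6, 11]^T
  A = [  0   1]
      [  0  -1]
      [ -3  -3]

Infeasible (no feasible solution exists)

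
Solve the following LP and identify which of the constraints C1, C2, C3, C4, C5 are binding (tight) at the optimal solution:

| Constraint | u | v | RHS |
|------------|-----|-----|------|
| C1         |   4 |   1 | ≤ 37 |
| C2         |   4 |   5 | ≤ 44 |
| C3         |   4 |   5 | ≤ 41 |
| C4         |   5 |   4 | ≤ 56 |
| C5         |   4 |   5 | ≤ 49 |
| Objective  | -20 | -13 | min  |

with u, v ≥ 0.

At u = 9, v = 1, compute slack b - a·x for each constraint:
  C1: 37 − 37 = 0  (binding)
  C2: 44 − 41 = 3  (slack)
  C3: 41 − 41 = 0  (binding)
  C4: 56 − 49 = 7  (slack)
  C5: 49 − 41 = 8  (slack)

Optimal: u = 9, v = 1
Binding: C1, C3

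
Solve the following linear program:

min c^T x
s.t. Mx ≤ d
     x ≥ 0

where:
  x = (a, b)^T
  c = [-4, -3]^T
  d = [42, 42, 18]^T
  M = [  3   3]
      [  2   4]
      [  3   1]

Evaluate the objective at each vertex of the feasible region:
  z(0, 0) = 0
  z(6, 0) = -24
  z(3, 9) = -39  ←
  z(0, 10.5) = -31.5
The minimum is at a = 3, b = 9.

a = 3, b = 9, z = -39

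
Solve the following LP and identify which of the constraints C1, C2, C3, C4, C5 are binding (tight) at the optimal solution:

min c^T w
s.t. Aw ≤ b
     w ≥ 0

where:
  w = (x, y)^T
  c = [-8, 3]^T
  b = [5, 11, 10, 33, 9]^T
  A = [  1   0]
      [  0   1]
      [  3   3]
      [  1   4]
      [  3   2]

At x = 3, y = 0, compute slack b - a·x for each constraint:
  C1: 5 − 3 = 2  (slack)
  C2: 11 − 0 = 11  (slack)
  C3: 10 − 9 = 1  (slack)
  C4: 33 − 3 = 30  (slack)
  C5: 9 − 9 = 0  (binding)

Optimal: x = 3, y = 0
Binding: C5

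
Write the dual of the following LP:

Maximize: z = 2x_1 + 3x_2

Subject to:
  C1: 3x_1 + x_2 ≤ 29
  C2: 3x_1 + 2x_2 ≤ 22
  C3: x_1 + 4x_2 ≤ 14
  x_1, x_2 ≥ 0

Primal max cᵀx s.t. Ax ≤ b, x ≥ 0  →  Dual min bᵀy s.t. Aᵀy ≥ c, y ≥ 0.

Minimize: z = 29y1 + 22y2 + 14y3

Subject to:
  3y1 + 3y2 + y3 ≥ 2
  y1 + 2y2 + 4y3 ≥ 3
  y1, y2, y3 ≥ 0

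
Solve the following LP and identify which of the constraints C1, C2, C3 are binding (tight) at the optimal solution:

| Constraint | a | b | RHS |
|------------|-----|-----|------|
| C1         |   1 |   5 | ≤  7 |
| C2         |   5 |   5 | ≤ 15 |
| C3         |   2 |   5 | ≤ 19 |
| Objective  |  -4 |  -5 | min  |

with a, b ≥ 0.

At a = 2, b = 1, compute slack b - a·x for each constraint:
  C1: 7 − 7 = 0  (binding)
  C2: 15 − 15 = 0  (binding)
  C3: 19 − 9 = 10  (slack)

Optimal: a = 2, b = 1
Binding: C1, C2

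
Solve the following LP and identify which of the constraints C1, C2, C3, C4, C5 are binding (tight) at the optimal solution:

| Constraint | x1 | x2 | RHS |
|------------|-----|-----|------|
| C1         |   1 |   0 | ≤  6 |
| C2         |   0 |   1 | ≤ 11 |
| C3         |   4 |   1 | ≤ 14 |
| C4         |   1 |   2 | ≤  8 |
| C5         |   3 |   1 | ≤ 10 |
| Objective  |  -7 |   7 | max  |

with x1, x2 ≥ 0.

At x1 = 0, x2 = 4, compute slack b - a·x for each constraint:
  C1: 6 − 0 = 6  (slack)
  C2: 11 − 4 = 7  (slack)
  C3: 14 − 4 = 10  (slack)
  C4: 8 − 8 = 0  (binding)
  C5: 10 − 4 = 6  (slack)

Optimal: x1 = 0, x2 = 4
Binding: C4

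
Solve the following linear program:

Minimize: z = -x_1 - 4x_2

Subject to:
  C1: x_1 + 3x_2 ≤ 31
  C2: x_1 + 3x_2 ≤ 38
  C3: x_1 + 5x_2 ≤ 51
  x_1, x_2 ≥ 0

Evaluate the objective at each vertex of the feasible region:
  z(0, 0) = 0
  z(31, 0) = -31
  z(1, 10) = -41  ←
  z(0, 10.2) = -40.8
The minimum is at x_1 = 1, x_2 = 10.

x_1 = 1, x_2 = 10, z = -41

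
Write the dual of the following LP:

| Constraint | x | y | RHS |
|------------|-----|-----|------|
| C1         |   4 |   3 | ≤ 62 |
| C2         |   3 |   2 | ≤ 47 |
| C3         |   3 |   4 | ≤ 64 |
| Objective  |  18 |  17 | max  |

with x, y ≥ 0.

Primal max cᵀx s.t. Ax ≤ b, x ≥ 0  →  Dual min bᵀy s.t. Aᵀy ≥ c, y ≥ 0.

Minimize: z = 62y1 + 47y2 + 64y3

Subject to:
  4y1 + 3y2 + 3y3 ≥ 18
  3y1 + 2y2 + 4y3 ≥ 17
  y1, y2, y3 ≥ 0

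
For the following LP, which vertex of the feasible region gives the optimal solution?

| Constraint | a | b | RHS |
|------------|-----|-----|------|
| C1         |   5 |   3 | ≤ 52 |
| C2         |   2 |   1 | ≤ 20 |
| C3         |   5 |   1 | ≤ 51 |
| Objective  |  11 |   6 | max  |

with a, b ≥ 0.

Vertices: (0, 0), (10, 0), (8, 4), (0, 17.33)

Evaluate the objective at each vertex of the feasible region:
  z(0, 0) = 0
  z(10, 0) = 110
  z(8, 4) = 112  ←
  z(0, 17.33) = 104
The maximum is at a = 8, b = 4.

(8, 4)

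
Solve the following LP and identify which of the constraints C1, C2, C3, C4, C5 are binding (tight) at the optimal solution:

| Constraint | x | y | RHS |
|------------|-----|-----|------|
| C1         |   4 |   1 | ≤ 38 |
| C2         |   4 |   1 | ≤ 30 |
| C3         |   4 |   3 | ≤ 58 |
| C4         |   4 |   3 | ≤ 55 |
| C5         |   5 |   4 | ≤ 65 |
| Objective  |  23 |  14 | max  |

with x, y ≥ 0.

At x = 5, y = 10, compute slack b - a·x for each constraint:
  C1: 38 − 30 = 8  (slack)
  C2: 30 − 30 = 0  (binding)
  C3: 58 − 50 = 8  (slack)
  C4: 55 − 50 = 5  (slack)
  C5: 65 − 65 = 0  (binding)

Optimal: x = 5, y = 10
Binding: C2, C5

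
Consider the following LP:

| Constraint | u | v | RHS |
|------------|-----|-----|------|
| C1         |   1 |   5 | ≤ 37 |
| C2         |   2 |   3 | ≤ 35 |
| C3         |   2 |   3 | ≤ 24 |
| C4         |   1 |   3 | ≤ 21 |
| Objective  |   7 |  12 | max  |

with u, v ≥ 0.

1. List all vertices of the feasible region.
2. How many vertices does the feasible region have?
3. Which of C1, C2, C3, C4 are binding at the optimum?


1. (0, 0), (12, 0), (3, 6), (0, 7)
2. 4
3. C3, C4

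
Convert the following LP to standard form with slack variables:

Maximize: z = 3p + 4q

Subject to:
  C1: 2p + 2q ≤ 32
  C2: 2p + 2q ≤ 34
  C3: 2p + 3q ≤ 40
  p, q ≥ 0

max z = 3p + 4q

s.t.
  2p + 2q + s1 = 32
  2p + 2q + s2 = 34
  2p + 3q + s3 = 40
  p, q, s1, s2, s3 ≥ 0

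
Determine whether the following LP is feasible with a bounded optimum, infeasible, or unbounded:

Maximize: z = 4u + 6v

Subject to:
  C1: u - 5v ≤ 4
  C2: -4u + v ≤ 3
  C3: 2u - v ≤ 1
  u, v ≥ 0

Unbounded (objective can increase without bound)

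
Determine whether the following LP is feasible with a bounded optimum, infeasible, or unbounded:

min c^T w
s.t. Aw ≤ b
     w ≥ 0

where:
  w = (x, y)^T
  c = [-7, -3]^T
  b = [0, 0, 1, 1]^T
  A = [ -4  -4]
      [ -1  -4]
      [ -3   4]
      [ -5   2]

Unbounded (objective can decrease without bound)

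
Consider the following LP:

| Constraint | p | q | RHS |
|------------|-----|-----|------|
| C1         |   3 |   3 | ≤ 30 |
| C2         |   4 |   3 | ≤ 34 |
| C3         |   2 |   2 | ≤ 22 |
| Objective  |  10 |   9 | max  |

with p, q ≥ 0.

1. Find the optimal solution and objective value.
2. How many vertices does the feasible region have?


1. p = 4, q = 6, z = 94
2. 4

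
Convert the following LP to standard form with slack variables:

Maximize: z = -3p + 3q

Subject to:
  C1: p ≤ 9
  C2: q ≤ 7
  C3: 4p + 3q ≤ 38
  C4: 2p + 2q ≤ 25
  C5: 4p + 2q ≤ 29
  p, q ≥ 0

max z = -3p + 3q

s.t.
  p + s1 = 9
  q + s2 = 7
  4p + 3q + s3 = 38
  2p + 2q + s4 = 25
  4p + 2q + s5 = 29
  p, q, s1, s2, s3, s4, s5 ≥ 0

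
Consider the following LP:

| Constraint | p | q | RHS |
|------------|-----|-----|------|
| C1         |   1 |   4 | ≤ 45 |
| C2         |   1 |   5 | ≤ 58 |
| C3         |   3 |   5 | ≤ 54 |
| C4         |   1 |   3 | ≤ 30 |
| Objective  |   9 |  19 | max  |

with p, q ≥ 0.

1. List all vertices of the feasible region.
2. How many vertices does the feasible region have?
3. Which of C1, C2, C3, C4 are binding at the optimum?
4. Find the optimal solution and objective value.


1. (0, 0), (18, 0), (3, 9), (0, 10)
2. 4
3. C3, C4
4. p = 3, q = 9, z = 198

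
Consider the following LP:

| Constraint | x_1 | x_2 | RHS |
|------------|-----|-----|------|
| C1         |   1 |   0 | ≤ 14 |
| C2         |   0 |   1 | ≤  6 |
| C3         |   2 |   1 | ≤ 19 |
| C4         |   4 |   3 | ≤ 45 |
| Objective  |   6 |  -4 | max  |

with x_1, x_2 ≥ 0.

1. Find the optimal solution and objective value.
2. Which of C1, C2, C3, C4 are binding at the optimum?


1. x_1 = 9.5, x_2 = 0, z = 57
2. C3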